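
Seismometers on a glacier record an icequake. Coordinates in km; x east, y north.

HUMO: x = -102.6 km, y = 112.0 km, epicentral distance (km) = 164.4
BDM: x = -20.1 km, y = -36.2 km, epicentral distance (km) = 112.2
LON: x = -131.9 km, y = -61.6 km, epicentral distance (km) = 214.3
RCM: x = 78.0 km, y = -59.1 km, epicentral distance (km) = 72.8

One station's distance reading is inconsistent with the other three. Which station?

Solve using three stations at a time. Using HUMO, BDM, LON (subtract circle equations pairwise → linear system) gives (x, y) ≈ (50.3, 51.3).
Distances from that point to each station vs reported:
  HUMO: calculated 164.5 vs reported 164.4 → residual 0.1 km
  BDM: calculated 112.3 vs reported 112.2 → residual 0.1 km
  LON: calculated 214.4 vs reported 214.3 → residual 0.1 km
  RCM: calculated 113.9 vs reported 72.8 → residual 41.1 km
HUMO, BDM, LON are mutually consistent (residuals ≈ 0); RCM is off by 41.1 km.

RCM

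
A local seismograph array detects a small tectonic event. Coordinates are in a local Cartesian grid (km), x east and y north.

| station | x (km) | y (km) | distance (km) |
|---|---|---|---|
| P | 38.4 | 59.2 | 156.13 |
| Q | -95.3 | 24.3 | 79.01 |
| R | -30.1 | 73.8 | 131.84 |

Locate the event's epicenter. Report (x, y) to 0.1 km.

Circle about each station: (x − 38.4)² + (y − 59.2)² = 156.13²; (x + 95.3)² + (y − 24.3)² = 79.01²; (x + 30.1)² + (y − 73.8)² = 131.84².
Subtracting the P equation from the Q and R equations removes the quadratic terms:
-267.4 x − 69.8 y = 22827.38
-137.0 x + 29.2 y = 8368.04
Solving the 2×2 system: x ≈ -72.0, y ≈ -51.2 km.

(-72.0, -51.2)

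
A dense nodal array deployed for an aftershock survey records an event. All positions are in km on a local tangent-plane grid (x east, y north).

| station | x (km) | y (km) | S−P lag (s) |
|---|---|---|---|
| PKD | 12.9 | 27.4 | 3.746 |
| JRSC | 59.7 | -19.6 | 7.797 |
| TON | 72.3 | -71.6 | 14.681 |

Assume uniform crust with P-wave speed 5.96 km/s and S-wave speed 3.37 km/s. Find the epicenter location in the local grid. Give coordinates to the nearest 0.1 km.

40.1 km east, 37.6 km north

Distance from S−P lag: d = Δt · v_P v_S / (v_P − v_S) = Δt · (5.96·3.37)/(5.96−3.37) ≈ 7.7549·Δt.
So d_PKD = 29.05, d_JRSC = 60.46, d_TON = 113.85 km.
Circle about each station: (x − 12.9)² + (y − 27.4)² = 29.05²; (x − 59.7)² + (y + 19.6)² = 60.46²; (x − 72.3)² + (y + 71.6)² = 113.85².
Subtracting pairs of circle equations eliminates x²+y² and gives linear equations (the radical axes):
93.6 x − 94.0 y = 219.57
118.8 x − 198.0 y = -2681.24
Solving the 2×2 system: x ≈ 40.1, y ≈ 37.6 km.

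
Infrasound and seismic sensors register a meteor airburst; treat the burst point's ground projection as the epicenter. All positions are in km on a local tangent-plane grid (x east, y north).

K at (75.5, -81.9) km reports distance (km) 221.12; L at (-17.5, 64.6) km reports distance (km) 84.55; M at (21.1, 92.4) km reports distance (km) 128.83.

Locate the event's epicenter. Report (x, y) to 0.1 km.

Circle about each station: (x − 75.5)² + (y + 81.9)² = 221.12²; (x + 17.5)² + (y − 64.6)² = 84.55²; (x − 21.1)² + (y − 92.4)² = 128.83².
Subtracting the K equation from the L and M equations removes the quadratic terms:
-186.0 x + 293.0 y = 33816.90
-108.8 x + 348.6 y = 28872.00
Solving the 2×2 system: x ≈ -101.0, y ≈ 51.3 km.
Check against K (with the unrounded x, y): √((x − 75.5)²+(y + 81.9)²) = 221.12 ≈ 221.12 km. ✓

(-101.0, 51.3)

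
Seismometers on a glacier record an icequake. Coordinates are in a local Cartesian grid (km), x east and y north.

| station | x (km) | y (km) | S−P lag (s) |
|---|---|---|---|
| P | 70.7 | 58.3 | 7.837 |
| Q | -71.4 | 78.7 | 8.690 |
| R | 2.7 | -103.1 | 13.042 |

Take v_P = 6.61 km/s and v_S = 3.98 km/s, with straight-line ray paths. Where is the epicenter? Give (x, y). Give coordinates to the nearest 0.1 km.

(-1.3, 27.3)

Distance from S−P lag: d = Δt · v_P v_S / (v_P − v_S) = Δt · (6.61·3.98)/(6.61−3.98) ≈ 10.0030·Δt.
So d_P = 78.39, d_Q = 86.93, d_R = 130.46 km.
Circle about each station: (x − 70.7)² + (y − 58.3)² = 78.39²; (x + 71.4)² + (y − 78.7)² = 86.93²; (x − 2.7)² + (y + 103.1)² = 130.46².
Subtracting the P equation from the Q and R equations removes the quadratic terms:
-284.2 x + 40.8 y = 1482.44
-136.0 x − 322.8 y = -8635.30
Solving the 2×2 system: x ≈ -1.3, y ≈ 27.3 km.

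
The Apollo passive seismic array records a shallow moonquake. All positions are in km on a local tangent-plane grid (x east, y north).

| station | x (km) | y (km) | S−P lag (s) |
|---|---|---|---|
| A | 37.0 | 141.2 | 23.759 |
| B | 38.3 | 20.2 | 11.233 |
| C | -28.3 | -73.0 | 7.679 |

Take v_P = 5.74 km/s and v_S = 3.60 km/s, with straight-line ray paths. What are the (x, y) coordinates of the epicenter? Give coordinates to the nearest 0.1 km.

Distance from S−P lag: d = Δt · v_P v_S / (v_P − v_S) = Δt · (5.74·3.60)/(5.74−3.60) ≈ 9.6561·Δt.
So d_A = 229.42, d_B = 108.47, d_C = 74.15 km.
Circle about each station: (x − 37.0)² + (y − 141.2)² = 229.42²; (x − 38.3)² + (y − 20.2)² = 108.47²; (x + 28.3)² + (y + 73.0)² = 74.15².
Subtracting pairs of circle equations eliminates x²+y² and gives linear equations (the radical axes):
2.6 x − 242.0 y = 21436.29
-130.6 x − 428.4 y = 31958.76
Solving the 2×2 system: x ≈ 44.3, y ≈ -88.1 km.

44.3 km east, -88.1 km north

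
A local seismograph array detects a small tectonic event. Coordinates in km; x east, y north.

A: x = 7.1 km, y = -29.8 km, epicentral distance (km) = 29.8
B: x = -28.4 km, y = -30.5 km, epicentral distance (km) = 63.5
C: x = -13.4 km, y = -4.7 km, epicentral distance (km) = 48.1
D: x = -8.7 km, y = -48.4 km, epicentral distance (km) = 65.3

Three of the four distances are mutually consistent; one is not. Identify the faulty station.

D

Solve using three stations at a time. Using A, B, C (subtract circle equations pairwise → linear system) gives (x, y) ≈ (33.4, -15.8).
Distances from that point to each station vs reported:
  A: calculated 29.7 vs reported 29.8 → residual 0.1 km
  B: calculated 63.5 vs reported 63.5 → residual 0.0 km
  C: calculated 48.1 vs reported 48.1 → residual 0.0 km
  D: calculated 53.2 vs reported 65.3 → residual 12.1 km
A, B, C are mutually consistent (residuals ≈ 0); D is off by 12.1 km.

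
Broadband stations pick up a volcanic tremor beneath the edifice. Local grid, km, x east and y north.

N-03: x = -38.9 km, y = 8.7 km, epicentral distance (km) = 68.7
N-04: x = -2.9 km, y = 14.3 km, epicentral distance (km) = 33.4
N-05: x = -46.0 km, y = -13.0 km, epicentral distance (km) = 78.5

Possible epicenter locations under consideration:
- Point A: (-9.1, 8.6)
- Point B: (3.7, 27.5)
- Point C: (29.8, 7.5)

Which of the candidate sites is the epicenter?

Point C

For each candidate, compare |candidate − station| to the reported distance:
Point A: residuals N-03 38.9, N-04 25.0, N-05 35.7 → max 38.9 km
Point B: residuals N-03 22.1, N-04 18.6, N-05 14.4 → max 22.1 km
Point C: residuals N-03 0.0, N-04 0.0, N-05 0.0 → max 0.0 km
Only Point C has all residuals ≈ 0.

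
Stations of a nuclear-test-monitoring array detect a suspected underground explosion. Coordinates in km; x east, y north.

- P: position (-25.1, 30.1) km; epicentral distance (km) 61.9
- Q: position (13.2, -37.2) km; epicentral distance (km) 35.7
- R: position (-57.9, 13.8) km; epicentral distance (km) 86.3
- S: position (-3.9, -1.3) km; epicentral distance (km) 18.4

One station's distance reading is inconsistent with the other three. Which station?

Solve using three stations at a time. Using P, Q, R (subtract circle equations pairwise → linear system) gives (x, y) ≈ (26.5, -4.1).
Distances from that point to each station vs reported:
  P: calculated 61.9 vs reported 61.9 → residual 0.0 km
  Q: calculated 35.7 vs reported 35.7 → residual 0.0 km
  R: calculated 86.3 vs reported 86.3 → residual 0.0 km
  S: calculated 30.6 vs reported 18.4 → residual 12.2 km
P, Q, R are mutually consistent (residuals ≈ 0); S is off by 12.2 km.

S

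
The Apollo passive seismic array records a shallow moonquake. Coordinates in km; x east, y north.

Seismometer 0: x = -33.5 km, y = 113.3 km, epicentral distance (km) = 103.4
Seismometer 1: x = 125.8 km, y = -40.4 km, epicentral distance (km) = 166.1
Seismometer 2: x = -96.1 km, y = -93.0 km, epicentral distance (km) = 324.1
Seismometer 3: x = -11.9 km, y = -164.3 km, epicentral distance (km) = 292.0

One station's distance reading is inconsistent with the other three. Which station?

Solve using three stations at a time. Using Seismometer 0, Seismometer 1, Seismometer 3 (subtract circle equations pairwise → linear system) gives (x, y) ≈ (69.9, 116.0).
Distances from that point to each station vs reported:
  Seismometer 0: calculated 103.4 vs reported 103.4 → residual 0.0 km
  Seismometer 1: calculated 166.1 vs reported 166.1 → residual 0.0 km
  Seismometer 2: calculated 266.9 vs reported 324.1 → residual 57.2 km
  Seismometer 3: calculated 292.0 vs reported 292.0 → residual 0.0 km
Seismometer 0, Seismometer 1, Seismometer 3 are mutually consistent (residuals ≈ 0); Seismometer 2 is off by 57.2 km.

Seismometer 2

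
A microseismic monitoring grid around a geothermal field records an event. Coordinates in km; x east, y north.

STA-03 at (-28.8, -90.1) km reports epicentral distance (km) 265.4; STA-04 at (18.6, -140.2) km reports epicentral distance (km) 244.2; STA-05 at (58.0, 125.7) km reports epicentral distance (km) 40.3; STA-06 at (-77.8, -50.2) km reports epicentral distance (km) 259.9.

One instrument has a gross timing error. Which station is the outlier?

Solve using three stations at a time. Using STA-03, STA-05, STA-06 (subtract circle equations pairwise → linear system) gives (x, y) ≈ (93.0, 145.7).
Distances from that point to each station vs reported:
  STA-03: calculated 265.4 vs reported 265.4 → residual 0.0 km
  STA-04: calculated 295.4 vs reported 244.2 → residual 51.2 km
  STA-05: calculated 40.3 vs reported 40.3 → residual 0.0 km
  STA-06: calculated 259.9 vs reported 259.9 → residual 0.0 km
STA-03, STA-05, STA-06 are mutually consistent (residuals ≈ 0); STA-04 is off by 51.2 km.

STA-04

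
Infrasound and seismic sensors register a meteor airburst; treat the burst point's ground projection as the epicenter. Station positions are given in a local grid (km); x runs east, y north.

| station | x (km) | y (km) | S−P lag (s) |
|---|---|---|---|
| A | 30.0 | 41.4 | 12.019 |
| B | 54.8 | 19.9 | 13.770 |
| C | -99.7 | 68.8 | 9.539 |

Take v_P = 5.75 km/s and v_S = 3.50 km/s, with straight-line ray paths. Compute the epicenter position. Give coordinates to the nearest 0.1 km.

(-64.9, -9.1)

Distance from S−P lag: d = Δt · v_P v_S / (v_P − v_S) = Δt · (5.75·3.50)/(5.75−3.50) ≈ 8.9444·Δt.
So d_A = 107.50, d_B = 123.16, d_C = 85.32 km.
Circle about each station: (x − 30.0)² + (y − 41.4)² = 107.50²; (x − 54.8)² + (y − 19.9)² = 123.16²; (x + 99.7)² + (y − 68.8)² = 85.32².
Subtracting the A equation from the B and C equations removes the quadratic terms:
49.6 x − 43.0 y = -2827.05
-259.4 x + 54.8 y = 16336.32
Solving the 2×2 system: x ≈ -64.9, y ≈ -9.1 km.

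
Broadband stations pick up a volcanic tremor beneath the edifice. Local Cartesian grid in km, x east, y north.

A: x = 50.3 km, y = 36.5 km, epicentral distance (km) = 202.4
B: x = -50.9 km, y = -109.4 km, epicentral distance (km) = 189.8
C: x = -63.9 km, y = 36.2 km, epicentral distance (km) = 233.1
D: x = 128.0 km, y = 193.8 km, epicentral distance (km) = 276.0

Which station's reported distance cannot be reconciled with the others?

Solve using three stations at a time. Using B, C, D (subtract circle equations pairwise → linear system) gives (x, y) ≈ (137.0, -82.1).
Distances from that point to each station vs reported:
  A: calculated 146.9 vs reported 202.4 → residual 55.5 km
  B: calculated 189.9 vs reported 189.8 → residual 0.1 km
  C: calculated 233.2 vs reported 233.1 → residual 0.1 km
  D: calculated 276.1 vs reported 276.0 → residual 0.1 km
B, C, D are mutually consistent (residuals ≈ 0); A is off by 55.5 km.

A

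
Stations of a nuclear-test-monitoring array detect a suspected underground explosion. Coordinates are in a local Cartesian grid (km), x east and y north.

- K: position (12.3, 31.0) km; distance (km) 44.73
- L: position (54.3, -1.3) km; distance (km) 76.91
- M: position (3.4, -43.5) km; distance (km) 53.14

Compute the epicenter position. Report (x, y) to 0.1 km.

x ≈ -22.5 km, y ≈ 2.9 km

Circle about each station: (x − 12.3)² + (y − 31.0)² = 44.73²; (x − 54.3)² + (y + 1.3)² = 76.91²; (x − 3.4)² + (y + 43.5)² = 53.14².
Subtracting the K equation from the L and M equations removes the quadratic terms:
84.0 x − 64.6 y = -2076.49
-17.8 x − 149.0 y = -31.57
Solving the 2×2 system: x ≈ -22.5, y ≈ 2.9 km.
Check against K (with the unrounded x, y): √((x − 12.3)²+(y − 31.0)²) = 44.72 ≈ 44.73 km. ✓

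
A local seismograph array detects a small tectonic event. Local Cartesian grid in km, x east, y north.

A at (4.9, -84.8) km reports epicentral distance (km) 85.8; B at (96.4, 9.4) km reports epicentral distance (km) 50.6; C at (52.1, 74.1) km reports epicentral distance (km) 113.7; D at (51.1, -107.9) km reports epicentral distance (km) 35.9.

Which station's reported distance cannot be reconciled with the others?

Solve using three stations at a time. Using A, B, C (subtract circle equations pairwise → linear system) gives (x, y) ≈ (76.2, -37.0).
Distances from that point to each station vs reported:
  A: calculated 85.8 vs reported 85.8 → residual 0.0 km
  B: calculated 50.6 vs reported 50.6 → residual 0.0 km
  C: calculated 113.7 vs reported 113.7 → residual 0.0 km
  D: calculated 75.2 vs reported 35.9 → residual 39.3 km
A, B, C are mutually consistent (residuals ≈ 0); D is off by 39.3 km.

D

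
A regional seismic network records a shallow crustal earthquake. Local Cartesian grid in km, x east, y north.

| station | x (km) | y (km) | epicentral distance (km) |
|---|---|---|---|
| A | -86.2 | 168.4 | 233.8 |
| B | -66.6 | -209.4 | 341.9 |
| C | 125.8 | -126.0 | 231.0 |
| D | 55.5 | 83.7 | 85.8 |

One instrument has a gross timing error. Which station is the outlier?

B

Solve using three stations at a time. Using A, C, D (subtract circle equations pairwise → linear system) gives (x, y) ≈ (138.8, 104.7).
Distances from that point to each station vs reported:
  A: calculated 233.8 vs reported 233.8 → residual 0.0 km
  B: calculated 375.2 vs reported 341.9 → residual 33.3 km
  C: calculated 231.0 vs reported 231.0 → residual 0.0 km
  D: calculated 85.9 vs reported 85.8 → residual 0.1 km
A, C, D are mutually consistent (residuals ≈ 0); B is off by 33.3 km.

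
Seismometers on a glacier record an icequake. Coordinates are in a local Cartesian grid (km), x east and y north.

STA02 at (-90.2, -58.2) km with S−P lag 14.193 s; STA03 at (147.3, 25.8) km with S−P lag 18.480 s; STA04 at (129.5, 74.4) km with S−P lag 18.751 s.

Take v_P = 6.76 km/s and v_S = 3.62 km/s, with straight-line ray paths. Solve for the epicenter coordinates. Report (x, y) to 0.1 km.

x ≈ 6.5 km, y ≈ -4.5 km

Distance from S−P lag: d = Δt · v_P v_S / (v_P − v_S) = Δt · (6.76·3.62)/(6.76−3.62) ≈ 7.7934·Δt.
So d_STA02 = 110.61, d_STA03 = 144.02, d_STA04 = 146.13 km.
Circle about each station: (x + 90.2)² + (y + 58.2)² = 110.61²; (x − 147.3)² + (y − 25.8)² = 144.02²; (x − 129.5)² + (y − 74.4)² = 146.13².
Subtracting the STA02 equation from the STA03 and STA04 equations removes the quadratic terms:
475.0 x + 168.0 y = 2332.46
439.4 x + 265.2 y = 1662.93
Solving the 2×2 system: x ≈ 6.5, y ≈ -4.5 km.
Check against STA02 (with the unrounded x, y): √((x + 90.2)²+(y + 58.2)²) = 110.61 ≈ 110.61 km. ✓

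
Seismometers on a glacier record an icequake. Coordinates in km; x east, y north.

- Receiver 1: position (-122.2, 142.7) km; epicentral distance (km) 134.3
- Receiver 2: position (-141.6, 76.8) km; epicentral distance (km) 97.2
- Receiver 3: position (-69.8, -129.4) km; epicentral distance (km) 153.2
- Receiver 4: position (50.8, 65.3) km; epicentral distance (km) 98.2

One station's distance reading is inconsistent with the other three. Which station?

Solve using three stations at a time. Using Receiver 1, Receiver 2, Receiver 3 (subtract circle equations pairwise → linear system) gives (x, y) ≈ (-60.3, 23.5).
Distances from that point to each station vs reported:
  Receiver 1: calculated 134.3 vs reported 134.3 → residual 0.0 km
  Receiver 2: calculated 97.2 vs reported 97.2 → residual 0.0 km
  Receiver 3: calculated 153.2 vs reported 153.2 → residual 0.0 km
  Receiver 4: calculated 118.7 vs reported 98.2 → residual 20.5 km
Receiver 1, Receiver 2, Receiver 3 are mutually consistent (residuals ≈ 0); Receiver 4 is off by 20.5 km.

Receiver 4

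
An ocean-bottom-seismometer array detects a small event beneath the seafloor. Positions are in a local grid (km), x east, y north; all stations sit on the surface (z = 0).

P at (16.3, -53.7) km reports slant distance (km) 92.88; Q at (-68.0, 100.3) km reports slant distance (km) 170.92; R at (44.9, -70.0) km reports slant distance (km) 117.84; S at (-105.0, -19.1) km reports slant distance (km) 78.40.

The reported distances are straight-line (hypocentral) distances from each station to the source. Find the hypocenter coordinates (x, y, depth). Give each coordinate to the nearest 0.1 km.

Each station gives a sphere (x−x_i)² + (y−y_i)² + z² = d_i² (stations at z=0).
Subtracting the P sphere from Q and R: z² cancels, leaving linear equations in x and y:
-168.6 x + 308.0 y = -9052.24
57.2 x − 32.6 y = -1492.94
Solving: x ≈ -62.281, y ≈ -63.483 km (keep extra digits for the depth step; rounded: -62.3, -63.5).
Then from the P sphere: z² = 92.88² − (x − 16.3)² − (y + 53.7)² with x = -62.281, y = -63.483, so z ≈ 48.539 ≈ 48.5 km.

(-62.3, -63.5, 48.5)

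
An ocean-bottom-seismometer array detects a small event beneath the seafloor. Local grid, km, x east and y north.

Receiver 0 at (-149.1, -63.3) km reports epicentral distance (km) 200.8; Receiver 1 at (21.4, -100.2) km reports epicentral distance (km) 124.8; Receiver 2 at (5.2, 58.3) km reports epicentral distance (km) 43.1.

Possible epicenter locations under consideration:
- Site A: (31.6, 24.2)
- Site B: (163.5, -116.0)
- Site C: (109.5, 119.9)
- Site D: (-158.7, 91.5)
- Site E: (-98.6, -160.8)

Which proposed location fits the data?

For each candidate, compare |candidate − station| to the reported distance:
Site A: residuals Receiver 0 0.0, Receiver 1 0.0, Receiver 2 0.0 → max 0.0 km
Site B: residuals Receiver 0 116.2, Receiver 1 18.2, Receiver 2 192.4 → max 192.4 km
Site C: residuals Receiver 0 116.1, Receiver 1 112.3, Receiver 2 78.0 → max 116.1 km
Site D: residuals Receiver 0 45.7, Receiver 1 138.2, Receiver 2 124.1 → max 138.2 km
Site E: residuals Receiver 0 91.0, Receiver 1 9.6, Receiver 2 199.3 → max 199.3 km
Only Site A has all residuals ≈ 0.

Site A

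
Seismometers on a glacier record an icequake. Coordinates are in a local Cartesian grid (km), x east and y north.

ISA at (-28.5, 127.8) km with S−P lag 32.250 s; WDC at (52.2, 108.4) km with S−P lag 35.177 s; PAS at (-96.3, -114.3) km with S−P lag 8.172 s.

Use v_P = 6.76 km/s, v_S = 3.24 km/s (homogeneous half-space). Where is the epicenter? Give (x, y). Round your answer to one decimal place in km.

Distance from S−P lag: d = Δt · v_P v_S / (v_P − v_S) = Δt · (6.76·3.24)/(6.76−3.24) ≈ 6.2223·Δt.
So d_ISA = 200.67, d_WDC = 218.88, d_PAS = 50.85 km.
Circle about each station: (x + 28.5)² + (y − 127.8)² = 200.67²; (x − 52.2)² + (y − 108.4)² = 218.88²; (x + 96.3)² + (y + 114.3)² = 50.85².
Subtracting pairs of circle equations eliminates x²+y² and gives linear equations (the radical axes):
161.4 x − 38.8 y = -10309.70
-135.6 x − 484.2 y = 42875.82
Solving the 2×2 system: x ≈ -79.8, y ≈ -66.2 km.

(-79.8, -66.2)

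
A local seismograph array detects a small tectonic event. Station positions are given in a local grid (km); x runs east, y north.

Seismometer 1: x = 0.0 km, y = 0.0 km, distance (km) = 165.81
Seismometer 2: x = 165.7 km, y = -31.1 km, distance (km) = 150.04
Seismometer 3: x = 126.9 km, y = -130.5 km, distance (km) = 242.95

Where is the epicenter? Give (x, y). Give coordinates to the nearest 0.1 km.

Circle about each station: x² + y² = 165.81²; (x − 165.7)² + (y + 31.1)² = 150.04²; (x − 126.9)² + (y + 130.5)² = 242.95².
Subtracting the Seismometer 1 equation from the Seismometer 2 and Seismometer 3 equations removes the quadratic terms:
331.4 x − 62.2 y = 33404.65
253.8 x − 261.0 y = 1602.11
Solving the 2×2 system: x ≈ 121.9, y ≈ 112.4 km.

(121.9, 112.4)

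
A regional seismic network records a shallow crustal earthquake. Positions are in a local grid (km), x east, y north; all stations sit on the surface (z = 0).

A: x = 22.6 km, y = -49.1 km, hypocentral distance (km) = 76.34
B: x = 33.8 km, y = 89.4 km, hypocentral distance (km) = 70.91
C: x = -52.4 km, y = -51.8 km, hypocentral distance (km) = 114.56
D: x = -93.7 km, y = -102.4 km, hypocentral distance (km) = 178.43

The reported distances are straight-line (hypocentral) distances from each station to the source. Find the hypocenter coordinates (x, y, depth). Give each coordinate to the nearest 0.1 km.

Each station gives a sphere (x−x_i)² + (y−y_i)² + z² = d_i² (stations at z=0).
Subtracting the A sphere from B and C: z² cancels, leaving linear equations in x and y:
22.4 x + 277.0 y = 7012.80
-150.0 x − 5.4 y = -4788.77
Solving: x ≈ 31.104, y ≈ 22.802 km (keep extra digits for the depth step; rounded: 31.1, 22.8).
Then from the A sphere: z² = 76.34² − (x − 22.6)² − (y + 49.1)² with x = 31.104, y = 22.802, so z ≈ 24.199 ≈ 24.2 km.

(31.1, 22.8, 24.2)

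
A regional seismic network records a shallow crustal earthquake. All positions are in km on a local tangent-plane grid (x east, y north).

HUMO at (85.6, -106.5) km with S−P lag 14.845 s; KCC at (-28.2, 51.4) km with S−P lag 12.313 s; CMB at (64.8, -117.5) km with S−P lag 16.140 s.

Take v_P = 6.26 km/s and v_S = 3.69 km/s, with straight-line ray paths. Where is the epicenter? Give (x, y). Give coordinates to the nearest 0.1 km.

Distance from S−P lag: d = Δt · v_P v_S / (v_P − v_S) = Δt · (6.26·3.69)/(6.26−3.69) ≈ 8.9881·Δt.
So d_HUMO = 133.43, d_KCC = 110.67, d_CMB = 145.07 km.
Circle about each station: (x − 85.6)² + (y + 106.5)² = 133.43²; (x + 28.2)² + (y − 51.4)² = 110.67²; (x − 64.8)² + (y + 117.5)² = 145.07².
Subtracting pairs of circle equations eliminates x²+y² and gives linear equations (the radical axes):
-227.6 x + 315.8 y = -9676.69
-41.6 x − 22.0 y = -3906.06
Solving the 2×2 system: x ≈ 79.7, y ≈ 26.8 km.

79.7 km east, 26.8 km north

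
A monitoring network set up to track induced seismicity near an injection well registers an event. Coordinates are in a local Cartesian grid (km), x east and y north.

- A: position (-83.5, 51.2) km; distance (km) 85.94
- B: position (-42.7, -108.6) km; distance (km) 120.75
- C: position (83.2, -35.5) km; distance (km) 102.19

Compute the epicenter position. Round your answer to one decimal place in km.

Circle about each station: (x + 83.5)² + (y − 51.2)² = 85.94²; (x + 42.7)² + (y + 108.6)² = 120.75²; (x − 83.2)² + (y + 35.5)² = 102.19².
Subtracting the A equation from the B and C equations removes the quadratic terms:
81.6 x − 319.6 y = -3171.32
333.4 x − 173.4 y = -4468.31
Solving the 2×2 system: x ≈ -9.5, y ≈ 7.5 km.

-9.5 km east, 7.5 km north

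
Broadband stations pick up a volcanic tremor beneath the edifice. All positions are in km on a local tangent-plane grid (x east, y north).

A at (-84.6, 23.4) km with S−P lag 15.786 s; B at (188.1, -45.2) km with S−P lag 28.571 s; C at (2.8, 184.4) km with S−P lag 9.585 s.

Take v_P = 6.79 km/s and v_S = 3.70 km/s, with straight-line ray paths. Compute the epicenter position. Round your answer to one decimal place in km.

(12.7, 107.1)

Distance from S−P lag: d = Δt · v_P v_S / (v_P − v_S) = Δt · (6.79·3.70)/(6.79−3.70) ≈ 8.1304·Δt.
So d_A = 128.35, d_B = 232.29, d_C = 77.93 km.
Circle about each station: (x + 84.6)² + (y − 23.4)² = 128.35²; (x − 188.1)² + (y + 45.2)² = 232.29²; (x − 2.8)² + (y − 184.4)² = 77.93².
Subtracting pairs of circle equations eliminates x²+y² and gives linear equations (the radical axes):
545.4 x − 137.2 y = -7764.99
174.8 x + 322.0 y = 36707.12
Solving the 2×2 system: x ≈ 12.7, y ≈ 107.1 km.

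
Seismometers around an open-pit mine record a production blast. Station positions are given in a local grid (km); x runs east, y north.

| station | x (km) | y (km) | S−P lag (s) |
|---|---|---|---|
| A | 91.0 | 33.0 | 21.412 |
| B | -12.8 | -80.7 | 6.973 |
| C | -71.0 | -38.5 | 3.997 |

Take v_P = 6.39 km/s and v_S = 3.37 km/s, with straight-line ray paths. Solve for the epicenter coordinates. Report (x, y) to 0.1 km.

Distance from S−P lag: d = Δt · v_P v_S / (v_P − v_S) = Δt · (6.39·3.37)/(6.39−3.37) ≈ 7.1306·Δt.
So d_A = 152.68, d_B = 49.72, d_C = 28.50 km.
Circle about each station: (x − 91.0)² + (y − 33.0)² = 152.68²; (x + 12.8)² + (y + 80.7)² = 49.72²; (x + 71.0)² + (y + 38.5)² = 28.50².
Subtracting the A equation from the B and C equations removes the quadratic terms:
-207.6 x − 227.4 y = 18145.43
-324.0 x − 143.0 y = 19652.18
Solving the 2×2 system: x ≈ -42.6, y ≈ -40.9 km.

(-42.6, -40.9)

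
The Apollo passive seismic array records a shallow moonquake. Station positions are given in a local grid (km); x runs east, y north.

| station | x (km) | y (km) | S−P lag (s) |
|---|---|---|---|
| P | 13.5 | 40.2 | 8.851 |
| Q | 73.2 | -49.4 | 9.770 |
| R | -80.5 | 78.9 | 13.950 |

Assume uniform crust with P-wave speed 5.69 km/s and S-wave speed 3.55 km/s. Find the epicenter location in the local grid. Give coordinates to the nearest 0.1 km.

Distance from S−P lag: d = Δt · v_P v_S / (v_P − v_S) = Δt · (5.69·3.55)/(5.69−3.55) ≈ 9.4390·Δt.
So d_P = 83.54, d_Q = 92.22, d_R = 131.67 km.
Circle about each station: (x − 13.5)² + (y − 40.2)² = 83.54²; (x − 73.2)² + (y + 49.4)² = 92.22²; (x + 80.5)² + (y − 78.9)² = 131.67².
Subtracting pairs of circle equations eliminates x²+y² and gives linear equations (the radical axes):
119.4 x − 179.2 y = 4474.71
-188.0 x + 77.4 y = 549.11
Solving the 2×2 system: x ≈ -18.2, y ≈ -37.1 km.

x ≈ -18.2 km, y ≈ -37.1 km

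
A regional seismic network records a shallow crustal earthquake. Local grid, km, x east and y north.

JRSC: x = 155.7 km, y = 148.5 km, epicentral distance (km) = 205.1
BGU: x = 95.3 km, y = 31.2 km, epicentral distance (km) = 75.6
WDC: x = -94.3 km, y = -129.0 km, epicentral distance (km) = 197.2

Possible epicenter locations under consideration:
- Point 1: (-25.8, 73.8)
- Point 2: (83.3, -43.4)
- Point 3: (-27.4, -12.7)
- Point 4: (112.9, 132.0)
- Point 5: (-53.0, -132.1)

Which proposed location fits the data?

Point 2

For each candidate, compare |candidate − station| to the reported distance:
Point 1: residuals JRSC 8.8, BGU 52.8, WDC 16.9 → max 52.8 km
Point 2: residuals JRSC 0.0, BGU 0.0, WDC 0.0 → max 0.0 km
Point 3: residuals JRSC 38.8, BGU 54.7, WDC 63.0 → max 63.0 km
Point 4: residuals JRSC 159.2, BGU 26.7, WDC 136.0 → max 159.2 km
Point 5: residuals JRSC 144.6, BGU 145.0, WDC 155.8 → max 155.8 km
Only Point 2 has all residuals ≈ 0.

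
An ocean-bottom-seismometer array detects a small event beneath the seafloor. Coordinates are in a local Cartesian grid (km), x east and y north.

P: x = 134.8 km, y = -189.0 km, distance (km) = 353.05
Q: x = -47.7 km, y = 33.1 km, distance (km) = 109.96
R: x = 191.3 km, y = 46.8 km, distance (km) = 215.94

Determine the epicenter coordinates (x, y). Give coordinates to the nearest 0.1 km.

(-5.9, 134.8)

Circle about each station: (x − 134.8)² + (y + 189.0)² = 353.05²; (x + 47.7)² + (y − 33.1)² = 109.96²; (x − 191.3)² + (y − 46.8)² = 215.94².
Subtracting the P equation from the Q and R equations removes the quadratic terms:
-365.0 x + 444.2 y = 62031.96
113.0 x + 471.6 y = 62908.11
Solving the 2×2 system: x ≈ -5.9, y ≈ 134.8 km.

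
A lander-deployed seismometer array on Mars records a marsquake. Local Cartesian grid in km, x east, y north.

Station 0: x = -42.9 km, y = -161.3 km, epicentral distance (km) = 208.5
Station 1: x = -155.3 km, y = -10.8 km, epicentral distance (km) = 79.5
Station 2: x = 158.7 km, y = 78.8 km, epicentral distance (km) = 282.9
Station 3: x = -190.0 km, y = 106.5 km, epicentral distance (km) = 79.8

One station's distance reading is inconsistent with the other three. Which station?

Solve using three stations at a time. Using Station 1, Station 2, Station 3 (subtract circle equations pairwise → linear system) gives (x, y) ≈ (-123.7, 62.1).
Distances from that point to each station vs reported:
  Station 0: calculated 237.6 vs reported 208.5 → residual 29.1 km
  Station 1: calculated 79.5 vs reported 79.5 → residual 0.0 km
  Station 2: calculated 282.9 vs reported 282.9 → residual 0.0 km
  Station 3: calculated 79.8 vs reported 79.8 → residual 0.0 km
Station 1, Station 2, Station 3 are mutually consistent (residuals ≈ 0); Station 0 is off by 29.1 km.

Station 0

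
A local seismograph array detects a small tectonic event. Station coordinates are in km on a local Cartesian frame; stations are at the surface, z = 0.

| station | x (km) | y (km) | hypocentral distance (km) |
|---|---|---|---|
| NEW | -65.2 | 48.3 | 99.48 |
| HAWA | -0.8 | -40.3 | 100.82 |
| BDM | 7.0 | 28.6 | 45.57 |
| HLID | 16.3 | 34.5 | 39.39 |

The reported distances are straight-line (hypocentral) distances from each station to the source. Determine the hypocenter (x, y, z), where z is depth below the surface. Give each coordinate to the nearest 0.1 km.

x ≈ 28.2 km, y ≈ 50.0 km, depth ≈ 34.2 km

Each station gives a sphere (x−x_i)² + (y−y_i)² + z² = d_i² (stations at z=0).
Subtracting the NEW sphere from HAWA and BDM: z² cancels, leaving linear equations in x and y:
128.8 x − 177.2 y = -5227.60
144.4 x − 39.4 y = 2102.68
Solving: x ≈ 28.205, y ≈ 50.002 km (keep extra digits for the depth step; rounded: 28.2, 50.0).
Then from the NEW sphere: z² = 99.48² − (x + 65.2)² − (y − 48.3)² with x = 28.205, y = 50.002, so z ≈ 34.189 ≈ 34.2 km.
Check against HLID (with the unrounded solution): distance 39.38 ≈ 39.39 km. ✓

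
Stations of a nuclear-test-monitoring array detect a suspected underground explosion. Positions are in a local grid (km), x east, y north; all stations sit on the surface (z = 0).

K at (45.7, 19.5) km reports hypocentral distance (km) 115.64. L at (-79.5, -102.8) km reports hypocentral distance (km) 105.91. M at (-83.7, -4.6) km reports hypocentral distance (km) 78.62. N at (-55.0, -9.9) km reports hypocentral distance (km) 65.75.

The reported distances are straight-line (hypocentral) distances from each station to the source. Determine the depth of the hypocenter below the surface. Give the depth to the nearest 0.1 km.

Each station gives a sphere (x−x_i)² + (y−y_i)² + z² = d_i² (stations at z=0).
Subtracting the K sphere from L and M: z² cancels, leaving linear equations in x and y:
-250.4 x − 244.6 y = 16575.03
-258.8 x − 48.2 y = 11749.62
Solving: x ≈ -40.502, y ≈ -26.302 km (keep extra digits for the depth step; rounded: -40.5, -26.3).
Then from the K sphere: z² = 115.64² − (x − 45.7)² − (y − 19.5)² with x = -40.502, y = -26.302, so z ≈ 62.000 ≈ 62.0 km.
Check against N (with the unrounded solution): distance 65.75 ≈ 65.75 km. ✓

depth ≈ 62.0 km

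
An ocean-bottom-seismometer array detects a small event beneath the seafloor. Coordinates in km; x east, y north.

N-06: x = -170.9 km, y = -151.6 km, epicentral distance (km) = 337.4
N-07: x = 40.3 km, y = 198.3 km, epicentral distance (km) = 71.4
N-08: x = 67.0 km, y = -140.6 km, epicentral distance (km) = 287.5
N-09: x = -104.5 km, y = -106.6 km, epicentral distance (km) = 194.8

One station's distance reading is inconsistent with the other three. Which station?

Solve using three stations at a time. Using N-06, N-07, N-08 (subtract circle equations pairwise → linear system) gives (x, y) ≈ (0.4, 139.1).
Distances from that point to each station vs reported:
  N-06: calculated 337.4 vs reported 337.4 → residual 0.0 km
  N-07: calculated 71.4 vs reported 71.4 → residual 0.0 km
  N-08: calculated 287.5 vs reported 287.5 → residual 0.0 km
  N-09: calculated 267.1 vs reported 194.8 → residual 72.3 km
N-06, N-07, N-08 are mutually consistent (residuals ≈ 0); N-09 is off by 72.3 km.

N-09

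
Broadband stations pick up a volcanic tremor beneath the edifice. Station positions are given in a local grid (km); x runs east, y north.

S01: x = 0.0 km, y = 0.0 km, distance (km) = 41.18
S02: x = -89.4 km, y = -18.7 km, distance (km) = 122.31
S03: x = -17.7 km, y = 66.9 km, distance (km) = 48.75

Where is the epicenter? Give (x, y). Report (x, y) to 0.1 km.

Circle about each station: x² + y² = 41.18²; (x + 89.4)² + (y + 18.7)² = 122.31²; (x + 17.7)² + (y − 66.9)² = 48.75².
Subtracting pairs of circle equations eliminates x²+y² and gives linear equations (the radical axes):
-178.8 x − 37.4 y = -4921.89
-35.4 x + 133.8 y = 4108.13
Solving the 2×2 system: x ≈ 20.0, y ≈ 36.0 km.
Check against S01 (with the unrounded x, y): √(x²+y²) = 41.18 ≈ 41.18 km. ✓

20.0 km east, 36.0 km north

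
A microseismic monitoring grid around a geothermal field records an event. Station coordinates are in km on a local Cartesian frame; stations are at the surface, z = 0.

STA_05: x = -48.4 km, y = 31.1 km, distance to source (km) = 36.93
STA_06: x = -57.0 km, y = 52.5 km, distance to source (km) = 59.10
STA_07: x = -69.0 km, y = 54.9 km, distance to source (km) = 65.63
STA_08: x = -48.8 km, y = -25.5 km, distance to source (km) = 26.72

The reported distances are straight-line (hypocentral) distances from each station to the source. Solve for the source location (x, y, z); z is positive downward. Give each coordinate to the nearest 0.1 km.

Each station gives a sphere (x−x_i)² + (y−y_i)² + z² = d_i² (stations at z=0).
Subtracting the STA_05 sphere from STA_06 and STA_07: z² cancels, leaving linear equations in x and y:
-17.2 x + 42.8 y = 566.49
-41.2 x + 47.6 y = 1521.77
Solving: x ≈ -40.403, y ≈ -3.001 km (keep extra digits for the depth step; rounded: -40.4, -3.0).
Then from the STA_05 sphere: z² = 36.93² − (x + 48.4)² − (y − 31.1)² with x = -40.403, y = -3.001, so z ≈ 11.704 ≈ 11.7 km.
Check against STA_08 (with the unrounded solution): distance 26.72 ≈ 26.72 km. ✓

(-40.4, -3.0, 11.7)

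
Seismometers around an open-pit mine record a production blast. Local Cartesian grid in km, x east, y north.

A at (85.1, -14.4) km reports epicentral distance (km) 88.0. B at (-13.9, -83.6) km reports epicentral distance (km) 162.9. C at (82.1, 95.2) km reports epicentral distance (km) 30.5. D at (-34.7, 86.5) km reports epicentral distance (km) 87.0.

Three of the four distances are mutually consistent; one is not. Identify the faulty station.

Solve using three stations at a time. Using A, B, D (subtract circle equations pairwise → linear system) gives (x, y) ≈ (49.9, 66.3).
Distances from that point to each station vs reported:
  A: calculated 88.0 vs reported 88.0 → residual 0.0 km
  B: calculated 162.9 vs reported 162.9 → residual 0.0 km
  C: calculated 43.3 vs reported 30.5 → residual 12.8 km
  D: calculated 87.0 vs reported 87.0 → residual 0.0 km
A, B, D are mutually consistent (residuals ≈ 0); C is off by 12.8 km.

C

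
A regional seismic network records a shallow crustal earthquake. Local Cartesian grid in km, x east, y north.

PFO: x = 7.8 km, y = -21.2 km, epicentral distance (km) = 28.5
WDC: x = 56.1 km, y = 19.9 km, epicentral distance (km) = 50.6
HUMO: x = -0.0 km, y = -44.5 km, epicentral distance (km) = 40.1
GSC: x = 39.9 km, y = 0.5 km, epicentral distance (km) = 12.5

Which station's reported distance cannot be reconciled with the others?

GSC

Solve using three stations at a time. Using PFO, WDC, HUMO (subtract circle equations pairwise → linear system) gives (x, y) ≈ (35.8, -26.5).
Distances from that point to each station vs reported:
  PFO: calculated 28.5 vs reported 28.5 → residual 0.0 km
  WDC: calculated 50.6 vs reported 50.6 → residual 0.0 km
  HUMO: calculated 40.1 vs reported 40.1 → residual 0.0 km
  GSC: calculated 27.3 vs reported 12.5 → residual 14.8 km
PFO, WDC, HUMO are mutually consistent (residuals ≈ 0); GSC is off by 14.8 km.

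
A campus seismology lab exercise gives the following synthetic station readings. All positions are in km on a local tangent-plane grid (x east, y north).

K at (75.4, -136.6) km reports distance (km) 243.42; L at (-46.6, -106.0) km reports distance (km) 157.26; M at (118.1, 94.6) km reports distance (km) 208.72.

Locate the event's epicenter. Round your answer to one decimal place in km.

x ≈ -85.0 km, y ≈ 46.5 km

Circle about each station: (x − 75.4)² + (y + 136.6)² = 243.42²; (x + 46.6)² + (y + 106.0)² = 157.26²; (x − 118.1)² + (y − 94.6)² = 208.72².
Subtracting pairs of circle equations eliminates x²+y² and gives linear equations (the radical axes):
-244.0 x + 61.2 y = 23585.43
85.4 x + 462.4 y = 14241.31
Solving the 2×2 system: x ≈ -85.0, y ≈ 46.5 km.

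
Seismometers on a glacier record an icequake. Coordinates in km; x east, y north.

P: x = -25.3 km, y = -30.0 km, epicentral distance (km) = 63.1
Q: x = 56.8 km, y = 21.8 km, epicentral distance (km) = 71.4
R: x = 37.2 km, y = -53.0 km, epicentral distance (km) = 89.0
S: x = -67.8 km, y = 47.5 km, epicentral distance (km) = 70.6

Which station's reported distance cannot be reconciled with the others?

Q

Solve using three stations at a time. Using P, R, S (subtract circle equations pairwise → linear system) gives (x, y) ≈ (-0.1, 27.8).
Distances from that point to each station vs reported:
  P: calculated 63.0 vs reported 63.1 → residual 0.1 km
  Q: calculated 57.2 vs reported 71.4 → residual 14.2 km
  R: calculated 89.0 vs reported 89.0 → residual 0.0 km
  S: calculated 70.5 vs reported 70.6 → residual 0.1 km
P, R, S are mutually consistent (residuals ≈ 0); Q is off by 14.2 km.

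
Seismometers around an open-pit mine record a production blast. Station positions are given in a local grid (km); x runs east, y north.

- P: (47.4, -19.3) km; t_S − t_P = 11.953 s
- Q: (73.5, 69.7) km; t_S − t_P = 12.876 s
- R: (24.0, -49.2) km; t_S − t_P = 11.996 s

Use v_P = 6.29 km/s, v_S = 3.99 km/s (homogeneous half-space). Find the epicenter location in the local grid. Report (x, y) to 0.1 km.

Distance from S−P lag: d = Δt · v_P v_S / (v_P − v_S) = Δt · (6.29·3.99)/(6.29−3.99) ≈ 10.9118·Δt.
So d_P = 130.43, d_Q = 140.50, d_R = 130.90 km.
Circle about each station: (x − 47.4)² + (y + 19.3)² = 130.43²; (x − 73.5)² + (y − 69.7)² = 140.50²; (x − 24.0)² + (y + 49.2)² = 130.90².
Subtracting the P equation from the Q and R equations removes the quadratic terms:
52.2 x + 178.0 y = 4912.82
-46.8 x − 59.8 y = 254.56
Solving the 2×2 system: x ≈ -65.1, y ≈ 46.7 km.
Check against P (with the unrounded x, y): √((x − 47.4)²+(y + 19.3)²) = 130.43 ≈ 130.43 km. ✓

-65.1 km east, 46.7 km north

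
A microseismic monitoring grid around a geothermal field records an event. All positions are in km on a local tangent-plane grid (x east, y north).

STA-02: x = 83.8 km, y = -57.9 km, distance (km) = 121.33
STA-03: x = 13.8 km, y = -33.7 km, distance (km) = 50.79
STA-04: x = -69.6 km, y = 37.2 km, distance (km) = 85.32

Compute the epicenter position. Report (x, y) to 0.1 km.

x ≈ -36.4 km, y ≈ -41.4 km

Circle about each station: (x − 83.8)² + (y + 57.9)² = 121.33²; (x − 13.8)² + (y + 33.7)² = 50.79²; (x + 69.6)² + (y − 37.2)² = 85.32².
Subtracting the STA-02 equation from the STA-03 and STA-04 equations removes the quadratic terms:
-140.0 x + 48.4 y = 3092.62
-306.8 x + 190.2 y = 3294.62
Solving the 2×2 system: x ≈ -36.4, y ≈ -41.4 km.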